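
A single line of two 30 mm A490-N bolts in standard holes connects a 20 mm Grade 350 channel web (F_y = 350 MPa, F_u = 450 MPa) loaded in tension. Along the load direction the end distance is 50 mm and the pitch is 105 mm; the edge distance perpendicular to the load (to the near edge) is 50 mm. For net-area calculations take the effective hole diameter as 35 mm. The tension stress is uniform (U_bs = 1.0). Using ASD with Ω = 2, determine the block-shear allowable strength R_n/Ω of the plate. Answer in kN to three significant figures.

Shear plane L_v = 50 + 1·105 = 155 mm; A_gv = 155 × 20 = 3100 mm².
A_nv = (155 − 1.5·35) × 20 = 2050 mm².
A_nt = (50 − 0.5·35) × 20 = 650 mm².
0.6 F_u A_nv = 553.5 kN; 0.6 F_y A_gv = 651 kN → shear rupture governs the shear term.
R_n = 553.5 + 1.0 × 450 × 650 / 1000 = 846 kN.
Allowable strength R_n/Ω = 846 / 2 = 423 kN.

423 kN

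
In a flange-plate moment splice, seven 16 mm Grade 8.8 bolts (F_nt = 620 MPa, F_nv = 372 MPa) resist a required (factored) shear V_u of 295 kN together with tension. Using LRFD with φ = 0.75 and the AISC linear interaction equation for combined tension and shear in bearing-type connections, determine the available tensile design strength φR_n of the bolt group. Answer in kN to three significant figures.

A_b = π·16²/4 = 201.1 mm²; f_rv = 295 × 1000 / (7 × 201.1) = 209.6 MPa.
F'_nt = 1.3 F_nt − (F_nt / φF_nv) f_rv = 1.3·620 − (620/(0.75·372))·209.6 = 340.2 MPa, capped at F_nt → F'_nt = 340.2 MPa.
R_n = F'_nt · A_b · n = 340.2 × 201.1 × 7 / 1000 = 478.8 kN.
Design strength φR_n = 0.75 × 478.8 = 359 kN.

359 kN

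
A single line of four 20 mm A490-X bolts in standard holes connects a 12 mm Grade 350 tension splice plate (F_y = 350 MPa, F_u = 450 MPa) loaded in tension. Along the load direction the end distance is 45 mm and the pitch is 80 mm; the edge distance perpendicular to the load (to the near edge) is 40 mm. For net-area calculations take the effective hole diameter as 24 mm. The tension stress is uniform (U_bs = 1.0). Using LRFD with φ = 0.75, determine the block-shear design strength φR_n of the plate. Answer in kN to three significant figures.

602 kN

Shear plane L_v = 45 + 3·80 = 285 mm; A_gv = 285 × 12 = 3420 mm².
A_nv = (285 − 3.5·24) × 12 = 2412 mm².
A_nt = (40 − 0.5·24) × 12 = 336 mm².
0.6 F_u A_nv = 651.2 kN; 0.6 F_y A_gv = 718.2 kN → shear rupture governs the shear term.
R_n = 651.2 + 1.0 × 450 × 336 / 1000 = 802.4 kN.
Design strength φR_n = 0.75 × 802.4 = 602 kN.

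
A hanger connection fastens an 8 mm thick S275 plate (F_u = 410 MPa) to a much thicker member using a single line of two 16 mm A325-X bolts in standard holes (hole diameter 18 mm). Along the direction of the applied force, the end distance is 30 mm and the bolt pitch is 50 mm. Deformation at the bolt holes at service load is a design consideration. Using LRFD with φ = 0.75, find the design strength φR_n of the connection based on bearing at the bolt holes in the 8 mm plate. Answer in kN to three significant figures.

Per bolt r_n = 1.2 l_c t F_u ≤ 2.4 d t F_u; upper limit = 2.4 × 16 × 8 × 410 / 1000 = 126 kN.
Edge bolt: l_c = 30 − 18/2 = 21 mm → 1.2 × 21 × 8 × 410 / 1000 = 82.66 → r_n = 82.66 kN.
Interior bolts: l_c = 50 − 18 = 32 mm → 1.2 × 32 × 8 × 410 / 1000 = 126 → r_n = 126 kN.
R_n = 1 × 82.66 + 1 × 126 = 208.6 kN.
Design strength φR_n = 0.75 × 208.6 = 156 kN.

156 kN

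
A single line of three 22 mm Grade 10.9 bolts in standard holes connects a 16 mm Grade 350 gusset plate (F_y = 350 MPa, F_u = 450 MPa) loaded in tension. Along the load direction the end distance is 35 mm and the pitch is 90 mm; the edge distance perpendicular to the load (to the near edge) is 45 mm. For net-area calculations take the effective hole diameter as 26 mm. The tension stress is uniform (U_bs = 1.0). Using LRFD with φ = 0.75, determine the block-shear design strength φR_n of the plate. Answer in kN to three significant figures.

659 kN

Shear plane L_v = 35 + 2·90 = 215 mm; A_gv = 215 × 16 = 3440 mm².
A_nv = (215 − 2.5·26) × 16 = 2400 mm².
A_nt = (45 − 0.5·26) × 16 = 512 mm².
0.6 F_u A_nv = 648 kN; 0.6 F_y A_gv = 722.4 kN → shear rupture governs the shear term.
R_n = 648 + 1.0 × 450 × 512 / 1000 = 878.4 kN.
Design strength φR_n = 0.75 × 878.4 = 659 kN.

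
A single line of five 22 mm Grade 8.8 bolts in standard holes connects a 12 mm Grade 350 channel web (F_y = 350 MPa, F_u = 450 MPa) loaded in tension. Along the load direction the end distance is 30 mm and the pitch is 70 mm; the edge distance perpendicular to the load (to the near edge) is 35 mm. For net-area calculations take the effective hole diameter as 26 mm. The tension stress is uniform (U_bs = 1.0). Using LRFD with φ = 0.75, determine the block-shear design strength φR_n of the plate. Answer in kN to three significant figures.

558 kN

Shear plane L_v = 30 + 4·70 = 310 mm; A_gv = 310 × 12 = 3720 mm².
A_nv = (310 − 4.5·26) × 12 = 2316 mm².
A_nt = (35 − 0.5·26) × 12 = 264 mm².
0.6 F_u A_nv = 625.3 kN; 0.6 F_y A_gv = 781.2 kN → shear rupture governs the shear term.
R_n = 625.3 + 1.0 × 450 × 264 / 1000 = 744.1 kN.
Design strength φR_n = 0.75 × 744.1 = 558 kN.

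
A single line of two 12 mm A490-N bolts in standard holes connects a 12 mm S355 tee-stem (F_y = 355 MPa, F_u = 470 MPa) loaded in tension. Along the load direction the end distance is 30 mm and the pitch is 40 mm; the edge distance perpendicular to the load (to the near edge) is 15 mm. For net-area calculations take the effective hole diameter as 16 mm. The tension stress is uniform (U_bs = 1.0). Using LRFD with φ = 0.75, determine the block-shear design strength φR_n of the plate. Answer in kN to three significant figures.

146 kN

Shear plane L_v = 30 + 1·40 = 70 mm; A_gv = 70 × 12 = 840 mm².
A_nv = (70 − 1.5·16) × 12 = 552 mm².
A_nt = (15 − 0.5·16) × 12 = 84 mm².
0.6 F_u A_nv = 155.7 kN; 0.6 F_y A_gv = 178.9 kN → shear rupture governs the shear term.
R_n = 155.7 + 1.0 × 470 × 84 / 1000 = 195.1 kN.
Design strength φR_n = 0.75 × 195.1 = 146 kN.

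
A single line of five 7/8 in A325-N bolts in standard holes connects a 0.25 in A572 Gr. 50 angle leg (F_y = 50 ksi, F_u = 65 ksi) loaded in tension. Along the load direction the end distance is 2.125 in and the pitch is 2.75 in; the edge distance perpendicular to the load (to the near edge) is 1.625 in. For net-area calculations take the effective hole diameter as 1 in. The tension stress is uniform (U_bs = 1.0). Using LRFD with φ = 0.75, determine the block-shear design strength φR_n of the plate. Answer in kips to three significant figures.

Shear plane L_v = 2.125 + 4·2.75 = 13.12 in; A_gv = 13.12 × 0.25 = 3.281 in².
A_nv = (13.12 − 4.5·1) × 0.25 = 2.156 in².
A_nt = (1.625 − 0.5·1) × 0.25 = 0.2812 in².
0.6 F_u A_nv = 84.09 kips; 0.6 F_y A_gv = 98.44 kips → shear rupture governs the shear term.
R_n = 84.09 + 1.0 × 65 × 0.2812 = 102.4 kips.
Design strength φR_n = 0.75 × 102.4 = 76.8 kips.

76.8 kips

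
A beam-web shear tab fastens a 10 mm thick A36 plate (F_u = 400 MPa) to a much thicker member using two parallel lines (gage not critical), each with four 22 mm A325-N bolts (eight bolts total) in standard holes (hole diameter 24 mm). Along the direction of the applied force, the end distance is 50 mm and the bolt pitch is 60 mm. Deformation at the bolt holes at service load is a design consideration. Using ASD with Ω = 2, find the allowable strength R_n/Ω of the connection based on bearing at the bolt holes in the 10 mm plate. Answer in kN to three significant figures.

Per bolt r_n = 1.2 l_c t F_u ≤ 2.4 d t F_u; upper limit = 2.4 × 22 × 10 × 400 / 1000 = 211.2 kN.
Edge bolt: l_c = 50 − 24/2 = 38 mm → 1.2 × 38 × 10 × 400 / 1000 = 182.4 → r_n = 182.4 kN.
Interior bolts: l_c = 60 − 24 = 36 mm → 1.2 × 36 × 10 × 400 / 1000 = 172.8 → r_n = 172.8 kN.
R_n = 2 × 182.4 + 6 × 172.8 = 1402 kN.
Allowable strength R_n/Ω = 1402 / 2 = 701 kN.

701 kN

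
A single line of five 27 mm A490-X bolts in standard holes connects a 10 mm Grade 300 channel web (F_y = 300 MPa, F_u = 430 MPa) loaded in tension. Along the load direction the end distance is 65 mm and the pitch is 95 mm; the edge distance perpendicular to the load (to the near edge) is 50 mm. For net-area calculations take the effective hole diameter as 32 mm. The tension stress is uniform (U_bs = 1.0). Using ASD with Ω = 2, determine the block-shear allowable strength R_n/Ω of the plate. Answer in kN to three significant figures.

461 kN

Shear plane L_v = 65 + 4·95 = 445 mm; A_gv = 445 × 10 = 4450 mm².
A_nv = (445 − 4.5·32) × 10 = 3010 mm².
A_nt = (50 − 0.5·32) × 10 = 340 mm².
0.6 F_u A_nv = 776.6 kN; 0.6 F_y A_gv = 801 kN → shear rupture governs the shear term.
R_n = 776.6 + 1.0 × 430 × 340 / 1000 = 922.8 kN.
Allowable strength R_n/Ω = 922.8 / 2 = 461 kN.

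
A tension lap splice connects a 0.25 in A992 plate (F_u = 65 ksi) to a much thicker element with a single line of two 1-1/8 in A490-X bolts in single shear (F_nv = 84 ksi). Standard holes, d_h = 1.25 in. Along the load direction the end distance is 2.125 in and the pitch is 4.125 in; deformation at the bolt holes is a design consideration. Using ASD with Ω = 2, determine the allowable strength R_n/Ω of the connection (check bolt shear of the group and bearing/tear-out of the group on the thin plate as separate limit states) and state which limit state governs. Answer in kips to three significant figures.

Bolt shear: A_b = π·1.125²/4 = 0.994 in²; R_n = 84 × 0.994 × 2 × 1 = 167 kips → 167 / 2 = 83.5 kips.
Bearing (1.2 l_c t F_u ≤ 2.4 d t F_u): upper limit = 2.4·1.125·0.25·65 = 43.87 kips.
  Edge l_c = 2.125 − 1.25/2 = 1.5 → r_n = 29.25 kips; interior l_c = 4.125 − 1.25 = 2.875 → r_n = 43.87 kips.
  R_n,bearing = 1·29.25 + 1·43.87 = 73.12 kips → 73.12 / 2 = 36.6 kips.
Bearing governs: 36.6 kips.

36.6 kips (bearing governs)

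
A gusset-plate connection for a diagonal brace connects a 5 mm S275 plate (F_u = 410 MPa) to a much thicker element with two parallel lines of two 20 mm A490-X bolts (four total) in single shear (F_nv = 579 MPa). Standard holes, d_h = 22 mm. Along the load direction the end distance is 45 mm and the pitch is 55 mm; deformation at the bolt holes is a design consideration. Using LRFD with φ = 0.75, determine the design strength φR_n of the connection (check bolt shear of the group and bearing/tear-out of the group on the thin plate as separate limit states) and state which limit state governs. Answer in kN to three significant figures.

Bolt shear: A_b = π·20²/4 = 314.2 mm²; R_n = 579 × 314.2 × 4 × 1 / 1000 = 727.6 kN → 0.75 × 727.6 = 546 kN.
Bearing (1.2 l_c t F_u ≤ 2.4 d t F_u): upper limit = 2.4·20·5·410 / 1000 = 98.4 kN.
  Edge l_c = 45 − 22/2 = 34 → r_n = 83.64 kN; interior l_c = 55 − 22 = 33 → r_n = 81.18 kN.
  R_n,bearing = 2·83.64 + 2·81.18 = 329.6 kN → 0.75 × 329.6 = 247 kN.
Bearing governs: 247 kN.

247 kN (bearing governs)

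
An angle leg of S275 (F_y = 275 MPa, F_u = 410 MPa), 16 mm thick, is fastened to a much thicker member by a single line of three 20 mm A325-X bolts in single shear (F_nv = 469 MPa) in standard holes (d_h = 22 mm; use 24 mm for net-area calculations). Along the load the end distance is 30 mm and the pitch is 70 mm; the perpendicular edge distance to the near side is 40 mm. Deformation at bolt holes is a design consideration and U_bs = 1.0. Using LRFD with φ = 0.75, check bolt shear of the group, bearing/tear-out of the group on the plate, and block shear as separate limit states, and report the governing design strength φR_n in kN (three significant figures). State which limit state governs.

Bolt shear: A_b = π·20²/4 = 314.2 mm²; R_n = 469 × 314.2 × 3 × 1 / 1000 = 442 kN → 0.75 × 442 = 332 kN.
Bearing: edge l_c = 19, r_n = 149.6 kN; interior l_c = 48, r_n = 314.9 kN; R_n = 149.6 + 2·314.9 = 779.3 kN → 584 kN.
Block shear: A_gv = 2720, A_nv = 1760, A_nt = 448 mm²; R_n = min(0.6F_uA_nv, 0.6F_yA_gv) + U_bs·F_u·A_nt = 616.6 kN → 462 kN.
Bolt shear governs: 332 kN.

332 kN (bolt shear governs)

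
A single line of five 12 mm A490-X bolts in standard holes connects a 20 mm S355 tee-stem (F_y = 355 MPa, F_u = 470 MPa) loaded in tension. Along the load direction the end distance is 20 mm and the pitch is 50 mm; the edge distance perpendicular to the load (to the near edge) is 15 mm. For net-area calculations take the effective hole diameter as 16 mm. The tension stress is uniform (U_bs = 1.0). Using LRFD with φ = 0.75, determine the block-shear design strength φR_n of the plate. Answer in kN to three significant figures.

Shear plane L_v = 20 + 4·50 = 220 mm; A_gv = 220 × 20 = 4400 mm².
A_nv = (220 − 4.5·16) × 20 = 2960 mm².
A_nt = (15 − 0.5·16) × 20 = 140 mm².
0.6 F_u A_nv = 834.7 kN; 0.6 F_y A_gv = 937.2 kN → shear rupture governs the shear term.
R_n = 834.7 + 1.0 × 470 × 140 / 1000 = 900.5 kN.
Design strength φR_n = 0.75 × 900.5 = 675 kN.

675 kN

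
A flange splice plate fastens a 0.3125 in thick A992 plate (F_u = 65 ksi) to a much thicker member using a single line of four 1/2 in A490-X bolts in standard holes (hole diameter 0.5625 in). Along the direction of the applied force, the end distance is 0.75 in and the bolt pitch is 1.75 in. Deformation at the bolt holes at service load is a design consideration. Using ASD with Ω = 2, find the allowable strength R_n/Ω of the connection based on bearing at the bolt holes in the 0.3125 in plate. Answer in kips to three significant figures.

Per bolt r_n = 1.2 l_c t F_u ≤ 2.4 d t F_u; upper limit = 2.4 × 0.5 × 0.3125 × 65 = 24.38 kips.
Edge bolt: l_c = 0.75 − 0.5625/2 = 0.4688 in → 1.2 × 0.4688 × 0.3125 × 65 = 11.43 → r_n = 11.43 kips.
Interior bolts: l_c = 1.75 − 0.5625 = 1.188 in → 1.2 × 1.188 × 0.3125 × 65 = 28.95 → r_n = 24.38 kips.
R_n = 1 × 11.43 + 3 × 24.38 = 84.55 kips.
Allowable strength R_n/Ω = 84.55 / 2 = 42.3 kips.

42.3 kips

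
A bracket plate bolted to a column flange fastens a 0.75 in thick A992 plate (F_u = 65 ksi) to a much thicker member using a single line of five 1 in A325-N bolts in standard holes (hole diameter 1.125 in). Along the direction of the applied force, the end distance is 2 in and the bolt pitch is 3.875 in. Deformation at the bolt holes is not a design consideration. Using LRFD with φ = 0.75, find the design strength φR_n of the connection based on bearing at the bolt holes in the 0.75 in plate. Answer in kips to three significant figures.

518 kips

Per bolt r_n = 1.5 l_c t F_u ≤ 3.0 d t F_u; upper limit = 3.0 × 1 × 0.75 × 65 = 146.2 kips.
Edge bolt: l_c = 2 − 1.125/2 = 1.438 in → 1.5 × 1.438 × 0.75 × 65 = 105.1 → r_n = 105.1 kips.
Interior bolts: l_c = 3.875 − 1.125 = 2.75 in → 1.5 × 2.75 × 0.75 × 65 = 201.1 → r_n = 146.2 kips.
R_n = 1 × 105.1 + 4 × 146.2 = 690.1 kips.
Design strength φR_n = 0.75 × 690.1 = 518 kips.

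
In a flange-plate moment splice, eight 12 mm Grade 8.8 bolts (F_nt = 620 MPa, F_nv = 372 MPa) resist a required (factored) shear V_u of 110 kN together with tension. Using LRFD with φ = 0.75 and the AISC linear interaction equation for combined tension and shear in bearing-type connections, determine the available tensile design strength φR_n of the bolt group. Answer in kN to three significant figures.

364 kN

A_b = π·12²/4 = 113.1 mm²; f_rv = 110 × 1000 / (8 × 113.1) = 121.6 MPa.
F'_nt = 1.3 F_nt − (F_nt / φF_nv) f_rv = 1.3·620 − (620/(0.75·372))·121.6 = 535.8 MPa, capped at F_nt → F'_nt = 535.8 MPa.
R_n = F'_nt · A_b · n = 535.8 × 113.1 × 8 / 1000 = 484.8 kN.
Design strength φR_n = 0.75 × 484.8 = 364 kN.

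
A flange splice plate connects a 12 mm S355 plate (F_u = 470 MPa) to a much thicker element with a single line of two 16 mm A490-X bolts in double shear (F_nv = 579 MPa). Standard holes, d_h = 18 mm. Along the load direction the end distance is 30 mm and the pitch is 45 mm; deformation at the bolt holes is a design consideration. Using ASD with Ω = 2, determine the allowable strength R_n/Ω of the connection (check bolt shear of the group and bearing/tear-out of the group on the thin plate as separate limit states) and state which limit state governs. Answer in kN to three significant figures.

Bolt shear: A_b = π·16²/4 = 201.1 mm²; R_n = 579 × 201.1 × 2 × 2 / 1000 = 465.7 kN → 465.7 / 2 = 233 kN.
Bearing (1.2 l_c t F_u ≤ 2.4 d t F_u): upper limit = 2.4·16·12·470 / 1000 = 216.6 kN.
  Edge l_c = 30 − 18/2 = 21 → r_n = 142.1 kN; interior l_c = 45 − 18 = 27 → r_n = 182.7 kN.
  R_n,bearing = 1·142.1 + 1·182.7 = 324.9 kN → 324.9 / 2 = 162 kN.
Bearing governs: 162 kN.

162 kN (bearing governs)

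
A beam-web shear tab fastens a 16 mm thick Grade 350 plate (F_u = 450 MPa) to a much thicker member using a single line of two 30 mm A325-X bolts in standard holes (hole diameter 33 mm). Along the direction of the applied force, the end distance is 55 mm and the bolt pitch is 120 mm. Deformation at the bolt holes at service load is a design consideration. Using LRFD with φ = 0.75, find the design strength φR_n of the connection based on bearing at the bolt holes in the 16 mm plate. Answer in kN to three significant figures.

638 kN

Per bolt r_n = 1.2 l_c t F_u ≤ 2.4 d t F_u; upper limit = 2.4 × 30 × 16 × 450 / 1000 = 518.4 kN.
Edge bolt: l_c = 55 − 33/2 = 38.5 mm → 1.2 × 38.5 × 16 × 450 / 1000 = 332.6 → r_n = 332.6 kN.
Interior bolts: l_c = 120 − 33 = 87 mm → 1.2 × 87 × 16 × 450 / 1000 = 751.7 → r_n = 518.4 kN.
R_n = 1 × 332.6 + 1 × 518.4 = 851 kN.
Design strength φR_n = 0.75 × 851 = 638 kN.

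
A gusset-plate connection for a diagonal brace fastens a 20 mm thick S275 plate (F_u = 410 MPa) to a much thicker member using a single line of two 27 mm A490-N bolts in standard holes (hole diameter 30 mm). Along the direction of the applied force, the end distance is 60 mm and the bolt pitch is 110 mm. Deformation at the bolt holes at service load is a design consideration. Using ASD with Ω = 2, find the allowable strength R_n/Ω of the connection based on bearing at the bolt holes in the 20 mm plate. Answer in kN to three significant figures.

Per bolt r_n = 1.2 l_c t F_u ≤ 2.4 d t F_u; upper limit = 2.4 × 27 × 20 × 410 / 1000 = 531.4 kN.
Edge bolt: l_c = 60 − 30/2 = 45 mm → 1.2 × 45 × 20 × 410 / 1000 = 442.8 → r_n = 442.8 kN.
Interior bolts: l_c = 110 − 30 = 80 mm → 1.2 × 80 × 20 × 410 / 1000 = 787.2 → r_n = 531.4 kN.
R_n = 1 × 442.8 + 1 × 531.4 = 974.2 kN.
Allowable strength R_n/Ω = 974.2 / 2 = 487 kN.

487 kN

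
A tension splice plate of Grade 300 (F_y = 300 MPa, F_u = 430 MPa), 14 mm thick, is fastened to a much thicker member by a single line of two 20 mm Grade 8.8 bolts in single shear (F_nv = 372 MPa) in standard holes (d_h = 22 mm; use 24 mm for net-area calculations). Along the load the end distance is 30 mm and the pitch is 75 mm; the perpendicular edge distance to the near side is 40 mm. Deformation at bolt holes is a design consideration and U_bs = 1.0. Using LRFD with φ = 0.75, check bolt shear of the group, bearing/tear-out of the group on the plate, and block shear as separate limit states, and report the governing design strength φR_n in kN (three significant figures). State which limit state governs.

175 kN (bolt shear governs)

Bolt shear: A_b = π·20²/4 = 314.2 mm²; R_n = 372 × 314.2 × 2 × 1 / 1000 = 233.7 kN → 0.75 × 233.7 = 175 kN.
Bearing: edge l_c = 19, r_n = 137.3 kN; interior l_c = 53, r_n = 289 kN; R_n = 137.3 + 1·289 = 426.2 kN → 320 kN.
Block shear: A_gv = 1470, A_nv = 966, A_nt = 392 mm²; R_n = min(0.6F_uA_nv, 0.6F_yA_gv) + U_bs·F_u·A_nt = 417.8 kN → 313 kN.
Bolt shear governs: 175 kN.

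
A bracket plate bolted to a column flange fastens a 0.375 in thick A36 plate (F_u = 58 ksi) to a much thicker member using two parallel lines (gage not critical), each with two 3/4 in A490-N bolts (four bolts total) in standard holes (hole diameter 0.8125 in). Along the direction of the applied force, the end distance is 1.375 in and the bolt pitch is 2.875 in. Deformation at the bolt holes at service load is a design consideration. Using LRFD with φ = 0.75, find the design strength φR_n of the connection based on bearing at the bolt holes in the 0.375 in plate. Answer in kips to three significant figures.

Per bolt r_n = 1.2 l_c t F_u ≤ 2.4 d t F_u; upper limit = 2.4 × 0.75 × 0.375 × 58 = 39.15 kips.
Edge bolt: l_c = 1.375 − 0.8125/2 = 0.9688 in → 1.2 × 0.9688 × 0.375 × 58 = 25.28 → r_n = 25.28 kips.
Interior bolts: l_c = 2.875 − 0.8125 = 2.062 in → 1.2 × 2.062 × 0.375 × 58 = 53.83 → r_n = 39.15 kips.
R_n = 2 × 25.28 + 2 × 39.15 = 128.9 kips.
Design strength φR_n = 0.75 × 128.9 = 96.7 kips.

96.7 kips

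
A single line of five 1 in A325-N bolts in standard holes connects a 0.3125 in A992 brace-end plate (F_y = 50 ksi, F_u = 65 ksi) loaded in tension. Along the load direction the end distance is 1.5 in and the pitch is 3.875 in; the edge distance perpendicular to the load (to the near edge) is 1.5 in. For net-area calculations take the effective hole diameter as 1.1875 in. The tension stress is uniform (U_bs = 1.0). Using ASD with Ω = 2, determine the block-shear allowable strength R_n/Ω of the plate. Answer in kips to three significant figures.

80.2 kips

Shear plane L_v = 1.5 + 4·3.875 = 17 in; A_gv = 17 × 0.3125 = 5.312 in².
A_nv = (17 − 4.5·1.1875) × 0.3125 = 3.643 in².
A_nt = (1.5 − 0.5·1.1875) × 0.3125 = 0.2832 in².
0.6 F_u A_nv = 142.1 kips; 0.6 F_y A_gv = 159.4 kips → shear rupture governs the shear term.
R_n = 142.1 + 1.0 × 65 × 0.2832 = 160.5 kips.
Allowable strength R_n/Ω = 160.5 / 2 = 80.2 kips.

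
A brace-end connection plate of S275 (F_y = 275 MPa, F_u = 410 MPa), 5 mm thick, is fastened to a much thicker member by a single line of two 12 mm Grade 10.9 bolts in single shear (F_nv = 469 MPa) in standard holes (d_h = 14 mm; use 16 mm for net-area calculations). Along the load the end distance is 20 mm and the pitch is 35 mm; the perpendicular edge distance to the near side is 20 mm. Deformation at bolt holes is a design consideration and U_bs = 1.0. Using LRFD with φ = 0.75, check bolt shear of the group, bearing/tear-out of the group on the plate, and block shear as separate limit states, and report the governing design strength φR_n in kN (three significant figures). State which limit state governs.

Bolt shear: A_b = π·12²/4 = 113.1 mm²; R_n = 469 × 113.1 × 2 × 1 / 1000 = 106.1 kN → 0.75 × 106.1 = 79.6 kN.
Bearing: edge l_c = 13, r_n = 31.98 kN; interior l_c = 21, r_n = 51.66 kN; R_n = 31.98 + 1·51.66 = 83.64 kN → 62.7 kN.
Block shear: A_gv = 275, A_nv = 155, A_nt = 60 mm²; R_n = min(0.6F_uA_nv, 0.6F_yA_gv) + U_bs·F_u·A_nt = 62.73 kN → 47 kN.
Block shear governs: 47 kN.

47 kN (block shear governs)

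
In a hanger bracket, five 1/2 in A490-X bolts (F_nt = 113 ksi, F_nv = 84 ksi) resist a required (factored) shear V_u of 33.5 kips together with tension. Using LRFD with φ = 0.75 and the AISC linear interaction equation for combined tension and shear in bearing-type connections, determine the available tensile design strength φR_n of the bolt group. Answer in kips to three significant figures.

A_b = π·0.5²/4 = 0.1963 in²; f_rv = 33.5 / (5 × 0.1963) = 34.12 ksi.
F'_nt = 1.3 F_nt − (F_nt / φF_nv) f_rv = 1.3·113 − (113/(0.75·84))·34.12 = 85.7 ksi, capped at F_nt → F'_nt = 85.7 ksi.
R_n = F'_nt · A_b · n = 85.7 × 0.1963 × 5 = 84.13 kips.
Design strength φR_n = 0.75 × 84.13 = 63.1 kips.

63.1 kips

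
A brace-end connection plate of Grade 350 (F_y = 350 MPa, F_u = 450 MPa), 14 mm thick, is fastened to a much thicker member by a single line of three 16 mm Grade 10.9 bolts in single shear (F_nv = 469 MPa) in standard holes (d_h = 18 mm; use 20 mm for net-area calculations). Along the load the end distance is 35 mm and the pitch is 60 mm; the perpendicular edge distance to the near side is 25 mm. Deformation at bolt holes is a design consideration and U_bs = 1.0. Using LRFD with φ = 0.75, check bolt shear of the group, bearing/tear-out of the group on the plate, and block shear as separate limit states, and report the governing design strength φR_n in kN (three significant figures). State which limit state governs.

212 kN (bolt shear governs)

Bolt shear: A_b = π·16²/4 = 201.1 mm²; R_n = 469 × 201.1 × 3 × 1 / 1000 = 282.9 kN → 0.75 × 282.9 = 212 kN.
Bearing: edge l_c = 26, r_n = 196.6 kN; interior l_c = 42, r_n = 241.9 kN; R_n = 196.6 + 2·241.9 = 680.4 kN → 510 kN.
Block shear: A_gv = 2170, A_nv = 1470, A_nt = 210 mm²; R_n = min(0.6F_uA_nv, 0.6F_yA_gv) + U_bs·F_u·A_nt = 491.4 kN → 369 kN.
Bolt shear governs: 212 kN.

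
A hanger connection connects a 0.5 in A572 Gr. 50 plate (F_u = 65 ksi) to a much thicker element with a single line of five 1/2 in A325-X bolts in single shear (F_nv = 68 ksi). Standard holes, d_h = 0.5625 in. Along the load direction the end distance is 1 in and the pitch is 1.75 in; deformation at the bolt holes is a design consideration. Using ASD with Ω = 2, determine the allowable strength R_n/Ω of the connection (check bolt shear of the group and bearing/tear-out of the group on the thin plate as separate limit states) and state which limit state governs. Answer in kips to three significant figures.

33.4 kips (bolt shear governs)

Bolt shear: A_b = π·0.5²/4 = 0.1963 in²; R_n = 68 × 0.1963 × 5 × 1 = 66.76 kips → 66.76 / 2 = 33.4 kips.
Bearing (1.2 l_c t F_u ≤ 2.4 d t F_u): upper limit = 2.4·0.5·0.5·65 = 39 kips.
  Edge l_c = 1 − 0.5625/2 = 0.7188 → r_n = 28.03 kips; interior l_c = 1.75 − 0.5625 = 1.188 → r_n = 39 kips.
  R_n,bearing = 1·28.03 + 4·39 = 184 kips → 184 / 2 = 92 kips.
Bolt shear governs: 33.4 kips.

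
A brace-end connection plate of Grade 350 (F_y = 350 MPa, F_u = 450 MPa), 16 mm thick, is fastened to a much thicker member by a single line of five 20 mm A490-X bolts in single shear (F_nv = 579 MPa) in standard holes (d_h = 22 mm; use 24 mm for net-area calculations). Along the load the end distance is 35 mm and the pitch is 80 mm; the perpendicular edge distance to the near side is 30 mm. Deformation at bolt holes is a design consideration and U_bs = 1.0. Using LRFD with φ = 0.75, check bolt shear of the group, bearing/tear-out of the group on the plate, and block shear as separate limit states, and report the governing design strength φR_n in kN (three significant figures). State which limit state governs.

682 kN (bolt shear governs)

Bolt shear: A_b = π·20²/4 = 314.2 mm²; R_n = 579 × 314.2 × 5 × 1 / 1000 = 909.5 kN → 0.75 × 909.5 = 682 kN.
Bearing: edge l_c = 24, r_n = 207.4 kN; interior l_c = 58, r_n = 345.6 kN; R_n = 207.4 + 4·345.6 = 1590 kN → 1190 kN.
Block shear: A_gv = 5680, A_nv = 3952, A_nt = 288 mm²; R_n = min(0.6F_uA_nv, 0.6F_yA_gv) + U_bs·F_u·A_nt = 1197 kN → 897 kN.
Bolt shear governs: 682 kN.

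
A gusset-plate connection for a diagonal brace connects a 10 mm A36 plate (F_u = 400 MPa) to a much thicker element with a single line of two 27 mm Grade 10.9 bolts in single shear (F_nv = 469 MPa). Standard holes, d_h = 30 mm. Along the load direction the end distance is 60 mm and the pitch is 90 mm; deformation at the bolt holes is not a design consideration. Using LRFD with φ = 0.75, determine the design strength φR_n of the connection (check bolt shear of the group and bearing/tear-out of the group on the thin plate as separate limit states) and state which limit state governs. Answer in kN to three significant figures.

403 kN (bolt shear governs)

Bolt shear: A_b = π·27²/4 = 572.6 mm²; R_n = 469 × 572.6 × 2 × 1 / 1000 = 537.1 kN → 0.75 × 537.1 = 403 kN.
Bearing (1.5 l_c t F_u ≤ 3.0 d t F_u): upper limit = 3.0·27·10·400 / 1000 = 324 kN.
  Edge l_c = 60 − 30/2 = 45 → r_n = 270 kN; interior l_c = 90 − 30 = 60 → r_n = 324 kN.
  R_n,bearing = 1·270 + 1·324 = 594 kN → 0.75 × 594 = 446 kN.
Bolt shear governs: 403 kN.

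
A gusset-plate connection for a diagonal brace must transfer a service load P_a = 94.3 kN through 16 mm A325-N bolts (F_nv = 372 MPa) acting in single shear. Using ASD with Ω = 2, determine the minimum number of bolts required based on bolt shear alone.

A_b = π·16²/4 = 201.1 mm².
Per-bolt allowable strength R_n/Ω = 372 × 201.1 × 1 / 1000 / 2 = 37.4 kN.
n ≥ 94.3 / 37.4 = 2.522 → use 3 bolts.

3 bolts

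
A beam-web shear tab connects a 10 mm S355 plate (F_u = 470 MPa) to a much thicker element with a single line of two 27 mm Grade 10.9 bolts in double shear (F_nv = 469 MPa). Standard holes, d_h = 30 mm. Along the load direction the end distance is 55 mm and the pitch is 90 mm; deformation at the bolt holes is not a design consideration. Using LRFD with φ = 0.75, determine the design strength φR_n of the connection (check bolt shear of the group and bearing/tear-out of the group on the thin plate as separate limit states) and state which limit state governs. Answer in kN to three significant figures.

497 kN (bearing governs)

Bolt shear: A_b = π·27²/4 = 572.6 mm²; R_n = 469 × 572.6 × 2 × 2 / 1000 = 1074 kN → 0.75 × 1074 = 806 kN.
Bearing (1.5 l_c t F_u ≤ 3.0 d t F_u): upper limit = 3.0·27·10·470 / 1000 = 380.7 kN.
  Edge l_c = 55 − 30/2 = 40 → r_n = 282 kN; interior l_c = 90 − 30 = 60 → r_n = 380.7 kN.
  R_n,bearing = 1·282 + 1·380.7 = 662.7 kN → 0.75 × 662.7 = 497 kN.
Bearing governs: 497 kN.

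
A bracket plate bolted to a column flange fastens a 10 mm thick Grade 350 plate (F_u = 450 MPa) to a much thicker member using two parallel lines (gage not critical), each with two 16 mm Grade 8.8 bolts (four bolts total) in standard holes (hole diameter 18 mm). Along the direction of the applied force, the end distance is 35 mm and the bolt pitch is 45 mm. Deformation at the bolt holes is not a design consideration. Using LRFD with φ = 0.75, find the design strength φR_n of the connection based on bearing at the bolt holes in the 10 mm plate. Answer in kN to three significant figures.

Per bolt r_n = 1.5 l_c t F_u ≤ 3.0 d t F_u; upper limit = 3.0 × 16 × 10 × 450 / 1000 = 216 kN.
Edge bolt: l_c = 35 − 18/2 = 26 mm → 1.5 × 26 × 10 × 450 / 1000 = 175.5 → r_n = 175.5 kN.
Interior bolts: l_c = 45 − 18 = 27 mm → 1.5 × 27 × 10 × 450 / 1000 = 182.2 → r_n = 182.2 kN.
R_n = 2 × 175.5 + 2 × 182.2 = 715.5 kN.
Design strength φR_n = 0.75 × 715.5 = 537 kN.

537 kN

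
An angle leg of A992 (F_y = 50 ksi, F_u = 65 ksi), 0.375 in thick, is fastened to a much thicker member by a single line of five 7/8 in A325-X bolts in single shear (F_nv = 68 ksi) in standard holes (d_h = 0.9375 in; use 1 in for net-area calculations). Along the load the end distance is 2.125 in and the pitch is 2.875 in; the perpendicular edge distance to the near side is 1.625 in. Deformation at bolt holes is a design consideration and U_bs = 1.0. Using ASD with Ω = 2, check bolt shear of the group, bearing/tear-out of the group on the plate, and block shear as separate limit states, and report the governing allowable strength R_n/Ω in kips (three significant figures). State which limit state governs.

80.4 kips (block shear governs)

Bolt shear: A_b = π·0.875²/4 = 0.6013 in²; R_n = 68 × 0.6013 × 5 × 1 = 204.4 kips → 204.4 / 2 = 102 kips.
Bearing: edge l_c = 1.656, r_n = 48.45 kips; interior l_c = 1.938, r_n = 51.19 kips; R_n = 48.45 + 4·51.19 = 253.2 kips → 127 kips.
Block shear: A_gv = 5.109, A_nv = 3.422, A_nt = 0.4219 in²; R_n = min(0.6F_uA_nv, 0.6F_yA_gv) + U_bs·F_u·A_nt = 160.9 kips → 80.4 kips.
Block shear governs: 80.4 kips.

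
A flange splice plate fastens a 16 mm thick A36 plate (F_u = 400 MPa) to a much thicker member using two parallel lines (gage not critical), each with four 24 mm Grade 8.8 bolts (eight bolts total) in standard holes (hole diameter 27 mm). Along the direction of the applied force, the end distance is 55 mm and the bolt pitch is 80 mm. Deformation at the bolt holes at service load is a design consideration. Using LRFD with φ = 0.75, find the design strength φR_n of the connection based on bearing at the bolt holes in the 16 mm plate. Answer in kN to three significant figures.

2140 kN

Per bolt r_n = 1.2 l_c t F_u ≤ 2.4 d t F_u; upper limit = 2.4 × 24 × 16 × 400 / 1000 = 368.6 kN.
Edge bolt: l_c = 55 − 27/2 = 41.5 mm → 1.2 × 41.5 × 16 × 400 / 1000 = 318.7 → r_n = 318.7 kN.
Interior bolts: l_c = 80 − 27 = 53 mm → 1.2 × 53 × 16 × 400 / 1000 = 407 → r_n = 368.6 kN.
R_n = 2 × 318.7 + 6 × 368.6 = 2849 kN.
Design strength φR_n = 0.75 × 2849 = 2140 kN.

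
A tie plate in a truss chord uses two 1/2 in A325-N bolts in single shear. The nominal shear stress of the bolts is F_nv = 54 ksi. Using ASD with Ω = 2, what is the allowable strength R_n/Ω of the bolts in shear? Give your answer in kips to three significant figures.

A_b = π × 0.5² / 4 = 0.1963 in².
R_n = F_nv · A_b · n · n_s = 54 × 0.1963 × 2 × 1 = 21.21 kips.
Allowable strength R_n/Ω = 21.21 / 2 = 10.6 kips.

10.6 kips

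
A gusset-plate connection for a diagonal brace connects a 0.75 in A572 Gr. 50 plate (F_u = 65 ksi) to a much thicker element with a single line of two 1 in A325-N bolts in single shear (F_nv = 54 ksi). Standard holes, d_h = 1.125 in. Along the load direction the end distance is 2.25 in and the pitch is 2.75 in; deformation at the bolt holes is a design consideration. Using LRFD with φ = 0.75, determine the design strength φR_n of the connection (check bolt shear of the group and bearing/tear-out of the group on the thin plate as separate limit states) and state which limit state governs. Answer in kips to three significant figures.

63.6 kips (bolt shear governs)

Bolt shear: A_b = π·1²/4 = 0.7854 in²; R_n = 54 × 0.7854 × 2 × 1 = 84.82 kips → 0.75 × 84.82 = 63.6 kips.
Bearing (1.2 l_c t F_u ≤ 2.4 d t F_u): upper limit = 2.4·1·0.75·65 = 117 kips.
  Edge l_c = 2.25 − 1.125/2 = 1.688 → r_n = 98.72 kips; interior l_c = 2.75 − 1.125 = 1.625 → r_n = 95.06 kips.
  R_n,bearing = 1·98.72 + 1·95.06 = 193.8 kips → 0.75 × 193.8 = 145 kips.
Bolt shear governs: 63.6 kips.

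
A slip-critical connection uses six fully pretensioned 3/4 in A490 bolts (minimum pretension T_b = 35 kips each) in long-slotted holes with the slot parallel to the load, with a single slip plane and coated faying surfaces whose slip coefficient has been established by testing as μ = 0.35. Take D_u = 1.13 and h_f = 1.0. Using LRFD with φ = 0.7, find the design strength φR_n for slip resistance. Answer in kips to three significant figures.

R_n = μ · D_u · h_f · T_b · n_s · n_b = 0.35 × 1.13 × 1.0 × 35 × 1 × 6 = 83.05 kips.
Design strength φR_n = 0.7 × 83.05 = 58.1 kips.

58.1 kips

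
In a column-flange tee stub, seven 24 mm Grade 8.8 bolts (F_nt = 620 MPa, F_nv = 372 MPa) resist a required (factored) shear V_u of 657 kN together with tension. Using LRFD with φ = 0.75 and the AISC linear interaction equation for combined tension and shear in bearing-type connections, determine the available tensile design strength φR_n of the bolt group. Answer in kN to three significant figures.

A_b = π·24²/4 = 452.4 mm²; f_rv = 657 × 1000 / (7 × 452.4) = 207.5 MPa.
F'_nt = 1.3 F_nt − (F_nt / φF_nv) f_rv = 1.3·620 − (620/(0.75·372))·207.5 = 345 MPa, capped at F_nt → F'_nt = 345 MPa.
R_n = F'_nt · A_b · n = 345 × 452.4 × 7 / 1000 = 1092 kN.
Design strength φR_n = 0.75 × 1092 = 819 kN.

819 kN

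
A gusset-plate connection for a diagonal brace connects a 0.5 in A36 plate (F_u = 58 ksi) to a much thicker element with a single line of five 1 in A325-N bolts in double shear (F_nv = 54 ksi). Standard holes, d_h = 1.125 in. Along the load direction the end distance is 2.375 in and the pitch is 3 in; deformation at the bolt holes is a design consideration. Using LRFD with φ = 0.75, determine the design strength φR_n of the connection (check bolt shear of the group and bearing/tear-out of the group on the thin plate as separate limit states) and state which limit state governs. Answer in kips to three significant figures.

Bolt shear: A_b = π·1²/4 = 0.7854 in²; R_n = 54 × 0.7854 × 5 × 2 = 424.1 kips → 0.75 × 424.1 = 318 kips.
Bearing (1.2 l_c t F_u ≤ 2.4 d t F_u): upper limit = 2.4·1·0.5·58 = 69.6 kips.
  Edge l_c = 2.375 − 1.125/2 = 1.812 → r_n = 63.07 kips; interior l_c = 3 − 1.125 = 1.875 → r_n = 65.25 kips.
  R_n,bearing = 1·63.07 + 4·65.25 = 324.1 kips → 0.75 × 324.1 = 243 kips.
Bearing governs: 243 kips.

243 kips (bearing governs)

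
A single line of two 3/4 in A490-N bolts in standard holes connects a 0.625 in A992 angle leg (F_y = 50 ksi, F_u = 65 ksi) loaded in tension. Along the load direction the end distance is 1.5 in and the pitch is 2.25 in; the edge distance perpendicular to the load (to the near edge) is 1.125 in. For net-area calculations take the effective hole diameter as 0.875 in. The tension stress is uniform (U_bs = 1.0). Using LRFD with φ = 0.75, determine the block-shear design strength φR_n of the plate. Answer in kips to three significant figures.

65.5 kips

Shear plane L_v = 1.5 + 1·2.25 = 3.75 in; A_gv = 3.75 × 0.625 = 2.344 in².
A_nv = (3.75 − 1.5·0.875) × 0.625 = 1.523 in².
A_nt = (1.125 − 0.5·0.875) × 0.625 = 0.4297 in².
0.6 F_u A_nv = 59.41 kips; 0.6 F_y A_gv = 70.31 kips → shear rupture governs the shear term.
R_n = 59.41 + 1.0 × 65 × 0.4297 = 87.34 kips.
Design strength φR_n = 0.75 × 87.34 = 65.5 kips.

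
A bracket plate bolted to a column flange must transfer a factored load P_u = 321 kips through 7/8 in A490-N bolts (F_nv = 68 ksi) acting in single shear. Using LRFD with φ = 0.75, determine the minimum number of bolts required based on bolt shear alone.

11 bolts

A_b = π·0.875²/4 = 0.6013 in².
Per-bolt design strength φR_n = 0.75 × 68 × 0.6013 × 1 = 30.67 kips.
n ≥ 321 / 30.67 = 10.47 → use 11 bolts.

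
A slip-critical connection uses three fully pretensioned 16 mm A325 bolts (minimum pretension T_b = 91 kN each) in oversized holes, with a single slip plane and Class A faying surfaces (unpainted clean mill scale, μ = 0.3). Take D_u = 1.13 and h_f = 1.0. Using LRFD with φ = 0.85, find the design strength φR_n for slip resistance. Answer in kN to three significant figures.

78.7 kN

R_n = μ · D_u · h_f · T_b · n_s · n_b = 0.3 × 1.13 × 1.0 × 91 × 1 × 3 = 92.55 kN.
Design strength φR_n = 0.85 × 92.55 = 78.7 kN.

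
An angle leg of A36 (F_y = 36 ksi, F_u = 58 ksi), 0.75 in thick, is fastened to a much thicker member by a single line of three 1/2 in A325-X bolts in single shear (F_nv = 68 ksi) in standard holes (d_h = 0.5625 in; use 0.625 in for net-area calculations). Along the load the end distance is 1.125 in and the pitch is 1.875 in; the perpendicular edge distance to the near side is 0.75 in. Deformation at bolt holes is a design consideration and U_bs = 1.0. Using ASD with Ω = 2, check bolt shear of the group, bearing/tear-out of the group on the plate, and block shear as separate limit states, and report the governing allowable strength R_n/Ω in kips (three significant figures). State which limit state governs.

Bolt shear: A_b = π·0.5²/4 = 0.1963 in²; R_n = 68 × 0.1963 × 3 × 1 = 40.06 kips → 40.06 / 2 = 20 kips.
Bearing: edge l_c = 0.8438, r_n = 44.04 kips; interior l_c = 1.312, r_n = 52.2 kips; R_n = 44.04 + 2·52.2 = 148.4 kips → 74.2 kips.
Block shear: A_gv = 3.656, A_nv = 2.484, A_nt = 0.3281 in²; R_n = min(0.6F_uA_nv, 0.6F_yA_gv) + U_bs·F_u·A_nt = 98.01 kips → 49 kips.
Bolt shear governs: 20 kips.

20 kips (bolt shear governs)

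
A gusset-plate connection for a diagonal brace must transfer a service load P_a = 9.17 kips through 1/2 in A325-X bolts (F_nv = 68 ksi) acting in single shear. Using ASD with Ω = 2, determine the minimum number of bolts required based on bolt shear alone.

2 bolts

A_b = π·0.5²/4 = 0.1963 in².
Per-bolt allowable strength R_n/Ω = 68 × 0.1963 × 1 / 2 = 6.676 kips.
n ≥ 9.17 / 6.676 = 1.374 → use 2 bolts.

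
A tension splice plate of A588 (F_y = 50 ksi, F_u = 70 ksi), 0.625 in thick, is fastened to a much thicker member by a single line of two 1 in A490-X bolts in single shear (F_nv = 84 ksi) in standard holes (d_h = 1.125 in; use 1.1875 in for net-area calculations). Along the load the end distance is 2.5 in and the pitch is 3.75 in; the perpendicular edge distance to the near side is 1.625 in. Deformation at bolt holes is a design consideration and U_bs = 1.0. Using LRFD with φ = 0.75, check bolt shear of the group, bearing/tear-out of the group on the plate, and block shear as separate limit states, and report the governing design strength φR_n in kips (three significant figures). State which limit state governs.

99 kips (bolt shear governs)

Bolt shear: A_b = π·1²/4 = 0.7854 in²; R_n = 84 × 0.7854 × 2 × 1 = 131.9 kips → 0.75 × 131.9 = 99 kips.
Bearing: edge l_c = 1.938, r_n = 101.7 kips; interior l_c = 2.625, r_n = 105 kips; R_n = 101.7 + 1·105 = 206.7 kips → 155 kips.
Block shear: A_gv = 3.906, A_nv = 2.793, A_nt = 0.6445 in²; R_n = min(0.6F_uA_nv, 0.6F_yA_gv) + U_bs·F_u·A_nt = 162.3 kips → 122 kips.
Bolt shear governs: 99 kips.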